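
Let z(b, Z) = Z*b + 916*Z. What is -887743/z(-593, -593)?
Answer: 887743/191539 ≈ 4.6348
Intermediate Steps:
z(b, Z) = 916*Z + Z*b
-887743/z(-593, -593) = -887743*(-1/(593*(916 - 593))) = -887743/((-593*323)) = -887743/(-191539) = -887743*(-1/191539) = 887743/191539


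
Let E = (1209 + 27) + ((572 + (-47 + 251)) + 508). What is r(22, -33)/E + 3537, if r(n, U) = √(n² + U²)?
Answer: 3537 + 11*√13/2520 ≈ 3537.0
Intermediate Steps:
E = 2520 (E = 1236 + ((572 + 204) + 508) = 1236 + (776 + 508) = 1236 + 1284 = 2520)
r(n, U) = √(U² + n²)
r(22, -33)/E + 3537 = √((-33)² + 22²)/2520 + 3537 = √(1089 + 484)*(1/2520) + 3537 = √1573*(1/2520) + 3537 = (11*√13)*(1/2520) + 3537 = 11*√13/2520 + 3537 = 3537 + 11*√13/2520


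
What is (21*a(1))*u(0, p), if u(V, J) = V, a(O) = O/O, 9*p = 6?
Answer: 0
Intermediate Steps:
p = ⅔ (p = (⅑)*6 = ⅔ ≈ 0.66667)
a(O) = 1
(21*a(1))*u(0, p) = (21*1)*0 = 21*0 = 0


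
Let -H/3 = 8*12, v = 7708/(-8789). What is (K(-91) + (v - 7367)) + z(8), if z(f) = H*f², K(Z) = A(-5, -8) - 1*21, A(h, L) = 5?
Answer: -4827569/187 ≈ -25816.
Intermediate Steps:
v = -164/187 (v = 7708*(-1/8789) = -164/187 ≈ -0.87701)
H = -288 (H = -24*12 = -3*96 = -288)
K(Z) = -16 (K(Z) = 5 - 1*21 = 5 - 21 = -16)
z(f) = -288*f²
(K(-91) + (v - 7367)) + z(8) = (-16 + (-164/187 - 7367)) - 288*8² = (-16 - 1377793/187) - 288*64 = -1380785/187 - 18432 = -4827569/187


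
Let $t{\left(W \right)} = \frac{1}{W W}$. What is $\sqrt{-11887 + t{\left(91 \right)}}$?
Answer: $\frac{i \sqrt{98436246}}{91} \approx 109.03 i$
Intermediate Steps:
$t{\left(W \right)} = \frac{1}{W^{2}}$
$\sqrt{-11887 + t{\left(91 \right)}} = \sqrt{-11887 + \frac{1}{8281}} = \sqrt{- \frac{98436246}{8281}} = \frac{i \sqrt{98436246}}{91}$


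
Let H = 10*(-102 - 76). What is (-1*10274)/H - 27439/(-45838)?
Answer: 64972629/10198955 ≈ 6.3705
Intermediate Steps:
H = -1780 (H = 10*(-178) = -1780)
(-1*10274)/H - 27439/(-45838) = -1*10274/(-1780) - 27439/(-45838) = -10274*(-1/1780) - 27439*(-1/45838) = 5137/890 + 27439/45838 = 64972629/10198955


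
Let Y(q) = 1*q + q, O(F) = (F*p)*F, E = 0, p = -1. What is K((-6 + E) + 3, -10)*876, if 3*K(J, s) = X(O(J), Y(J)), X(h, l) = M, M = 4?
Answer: 1168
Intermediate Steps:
O(F) = -F² (O(F) = (F*(-1))*F = (-F)*F = -F²)
Y(q) = 2*q (Y(q) = q + q = 2*q)
X(h, l) = 4
K(J, s) = 4/3 (K(J, s) = (⅓)*4 = 4/3)
K((-6 + E) + 3, -10)*876 = (4/3)*876 = 1168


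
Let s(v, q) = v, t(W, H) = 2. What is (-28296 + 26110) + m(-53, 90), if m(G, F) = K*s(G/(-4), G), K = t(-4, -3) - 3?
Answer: -8797/4 ≈ -2199.3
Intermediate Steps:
K = -1 (K = 2 - 3 = -1)
m(G, F) = G/4 (m(G, F) = -G/(-4) = -G*(-1)/4 = -(-1)*G/4 = G/4)
(-28296 + 26110) + m(-53, 90) = (-28296 + 26110) + (1/4)*(-53) = -2186 - 53/4 = -8797/4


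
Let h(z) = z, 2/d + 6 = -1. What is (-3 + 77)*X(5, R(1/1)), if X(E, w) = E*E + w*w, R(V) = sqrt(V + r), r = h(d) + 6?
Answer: 16428/7 ≈ 2346.9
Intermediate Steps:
d = -2/7 (d = 2/(-6 - 1) = 2/(-7) = 2*(-1/7) = -2/7 ≈ -0.28571)
r = 40/7 (r = -2/7 + 6 = 40/7 ≈ 5.7143)
R(V) = sqrt(40/7 + V) (R(V) = sqrt(V + 40/7) = sqrt(40/7 + V))
X(E, w) = E**2 + w**2
(-3 + 77)*X(5, R(1/1)) = (-3 + 77)*(5**2 + (sqrt(280 + 49/1)/7)**2) = 74*(25 + (sqrt(280 + 49*1)/7)**2) = 74*(25 + (sqrt(280 + 49)/7)**2) = 74*(25 + (sqrt(329)/7)**2) = 74*(25 + 47/7) = 74*(222/7) = 16428/7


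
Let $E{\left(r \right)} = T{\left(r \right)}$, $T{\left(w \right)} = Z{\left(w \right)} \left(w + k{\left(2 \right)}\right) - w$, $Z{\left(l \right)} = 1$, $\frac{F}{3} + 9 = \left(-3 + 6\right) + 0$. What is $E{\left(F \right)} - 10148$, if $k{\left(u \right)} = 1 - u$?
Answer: $-10149$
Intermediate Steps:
$F = -18$ ($F = -27 + 3 \left(\left(-3 + 6\right) + 0\right) = -27 + 3 \left(3 + 0\right) = -27 + 3 \cdot 3 = -27 + 9 = -18$)
$T{\left(w \right)} = -1$ ($T{\left(w \right)} = 1 \left(w + \left(1 - 2\right)\right) - w = 1 \left(w - 1\right) - w = 1 \left(-1 + w\right) - w = \left(-1 + w\right) - w = -1$)
$E{\left(r \right)} = -1$
$E{\left(F \right)} - 10148 = -1 - 10148 = -10149$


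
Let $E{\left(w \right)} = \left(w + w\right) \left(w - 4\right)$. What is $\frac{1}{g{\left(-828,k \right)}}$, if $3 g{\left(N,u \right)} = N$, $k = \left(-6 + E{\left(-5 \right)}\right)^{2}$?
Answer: $- \frac{1}{276} \approx -0.0036232$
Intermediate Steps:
$E{\left(w \right)} = 2 w \left(-4 + w\right)$
$k = 7056$ ($k = \left(-6 + 2 \left(-5\right) \left(-4 - 5\right)\right)^{2} = \left(-6 + 2 \left(-5\right) \left(-9\right)\right)^{2} = \left(-6 + 90\right)^{2} = 84^{2} = 7056$)
$g{\left(N,u \right)} = \frac{N}{3}$
$\frac{1}{g{\left(-828,k \right)}} = \frac{1}{\frac{1}{3} \left(-828\right)} = \frac{1}{-276} = - \frac{1}{276}$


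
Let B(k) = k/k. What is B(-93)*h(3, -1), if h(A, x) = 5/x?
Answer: -5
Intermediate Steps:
B(k) = 1
B(-93)*h(3, -1) = 1*(5/(-1)) = 1*(5*(-1)) = 1*(-5) = -5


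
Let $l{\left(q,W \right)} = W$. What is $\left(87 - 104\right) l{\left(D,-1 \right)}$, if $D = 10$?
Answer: $17$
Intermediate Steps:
$\left(87 - 104\right) l{\left(D,-1 \right)} = \left(87 - 104\right) \left(-1\right) = \left(-17\right) \left(-1\right) = 17$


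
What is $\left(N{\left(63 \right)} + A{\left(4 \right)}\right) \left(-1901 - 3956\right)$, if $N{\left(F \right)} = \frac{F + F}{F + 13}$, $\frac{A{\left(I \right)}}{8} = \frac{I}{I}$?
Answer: $- \frac{2149519}{38} \approx -56566.0$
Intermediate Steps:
$A{\left(I \right)} = 8$ ($A{\left(I \right)} = 8 \frac{I}{I} = 8 \cdot 1 = 8$)
$N{\left(F \right)} = \frac{2 F}{13 + F}$
$\left(N{\left(63 \right)} + A{\left(4 \right)}\right) \left(-1901 - 3956\right) = \left(2 \cdot 63 \frac{1}{13 + 63} + 8\right) \left(-1901 - 3956\right) = \left(2 \cdot 63 \cdot \frac{1}{76} + 8\right) \left(-5857\right) = \left(\frac{63}{38} + 8\right) \left(-5857\right) = \frac{367}{38} \left(-5857\right) = - \frac{2149519}{38}$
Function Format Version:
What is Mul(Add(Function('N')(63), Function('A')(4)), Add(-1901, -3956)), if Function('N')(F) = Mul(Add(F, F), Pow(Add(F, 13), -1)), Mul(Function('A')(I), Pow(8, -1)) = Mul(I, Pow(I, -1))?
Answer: Rational(-2149519, 38) ≈ -56566.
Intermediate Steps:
Function('A')(I) = 8 (Function('A')(I) = Mul(8, Mul(I, Pow(I, -1))) = Mul(8, 1) = 8)
Function('N')(F) = Mul(2, F, Pow(Add(13, F), -1)) (Function('N')(F) = Mul(Mul(2, F), Pow(Add(13, F), -1)) = Mul(2, F, Pow(Add(13, F), -1)))
Mul(Add(Function('N')(63), Function('A')(4)), Add(-1901, -3956)) = Mul(Add(Mul(2, 63, Pow(Add(13, 63), -1)), 8), Add(-1901, -3956)) = Mul(Add(Mul(2, 63, Pow(76, -1)), 8), -5857) = Mul(Add(Mul(2, 63, Rational(1, 76)), 8), -5857) = Mul(Add(Rational(63, 38), 8), -5857) = Mul(Rational(367, 38), -5857) = Rational(-2149519, 38)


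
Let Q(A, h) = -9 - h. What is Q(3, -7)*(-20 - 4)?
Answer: 48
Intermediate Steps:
Q(3, -7)*(-20 - 4) = (-9 - 1*(-7))*(-20 - 4) = (-9 + 7)*(-24) = -2*(-24) = 48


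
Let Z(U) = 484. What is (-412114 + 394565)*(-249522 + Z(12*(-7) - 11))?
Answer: 4370367862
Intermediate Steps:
(-412114 + 394565)*(-249522 + Z(12*(-7) - 11)) = (-412114 + 394565)*(-249522 + 484) = -17549*(-249038) = 4370367862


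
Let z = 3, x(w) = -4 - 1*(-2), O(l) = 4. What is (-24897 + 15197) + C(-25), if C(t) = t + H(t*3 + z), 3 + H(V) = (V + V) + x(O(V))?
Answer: -9874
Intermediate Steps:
x(w) = -2 (x(w) = -4 + 2 = -2)
H(V) = -5 + 2*V (H(V) = -3 + ((V + V) - 2) = -3 + (2*V - 2) = -3 + (-2 + 2*V) = -5 + 2*V)
C(t) = 1 + 7*t (C(t) = t + (-5 + 2*(t*3 + 3)) = t + (-5 + 2*(3*t + 3)) = t + (-5 + 2*(3 + 3*t)) = t + (-5 + (6 + 6*t)) = t + (1 + 6*t) = 1 + 7*t)
(-24897 + 15197) + C(-25) = (-24897 + 15197) + (1 + 7*(-25)) = -9700 + (1 - 175) = -9700 - 174 = -9874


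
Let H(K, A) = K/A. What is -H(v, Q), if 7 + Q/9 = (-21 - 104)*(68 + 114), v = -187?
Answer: -187/204813 ≈ -0.00091303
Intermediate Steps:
Q = -204813 (Q = -63 + 9*((-21 - 104)*(68 + 114)) = -63 + 9*(-125*182) = -63 + 9*(-22750) = -63 - 204750 = -204813)
-H(v, Q) = -(-187)/(-204813) = -(-187)*(-1)/204813 = -1*187/204813 = -187/204813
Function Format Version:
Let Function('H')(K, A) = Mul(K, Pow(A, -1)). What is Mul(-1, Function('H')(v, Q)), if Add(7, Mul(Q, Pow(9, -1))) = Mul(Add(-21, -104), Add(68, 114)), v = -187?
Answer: Rational(-187, 204813) ≈ -0.00091303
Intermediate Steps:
Q = -204813 (Q = Add(-63, Mul(9, Mul(Add(-21, -104), Add(68, 114)))) = Add(-63, Mul(9, Mul(-125, 182))) = Add(-63, Mul(9, -22750)) = Add(-63, -204750) = -204813)
Mul(-1, Function('H')(v, Q)) = Mul(-1, Mul(-187, Pow(-204813, -1))) = Mul(-1, Mul(-187, Rational(-1, 204813))) = Mul(-1, Rational(187, 204813)) = Rational(-187, 204813)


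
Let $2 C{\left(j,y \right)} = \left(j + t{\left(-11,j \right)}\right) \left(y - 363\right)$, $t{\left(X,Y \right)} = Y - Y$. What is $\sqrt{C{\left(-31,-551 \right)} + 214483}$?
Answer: $5 \sqrt{9146} \approx 478.17$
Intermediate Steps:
$t{\left(X,Y \right)} = 0$
$C{\left(j,y \right)} = \frac{j \left(-363 + y\right)}{2}$ ($C{\left(j,y \right)} = \frac{\left(j + 0\right) \left(y - 363\right)}{2} = \frac{j \left(-363 + y\right)}{2}$)
$\sqrt{C{\left(-31,-551 \right)} + 214483} = \sqrt{\frac{1}{2} \left(-31\right) \left(-363 - 551\right) + 214483} = \sqrt{\frac{1}{2} \left(-31\right) \left(-914\right) + 214483} = \sqrt{14167 + 214483} = \sqrt{228650} = 5 \sqrt{9146}$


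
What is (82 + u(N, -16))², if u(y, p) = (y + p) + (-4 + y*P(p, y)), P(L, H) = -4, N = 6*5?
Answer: 784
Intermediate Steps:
N = 30
u(y, p) = -4 + p - 3*y (u(y, p) = (y + p) + (-4 + y*(-4)) = (p + y) + (-4 - 4*y) = -4 + p - 3*y)
(82 + u(N, -16))² = (82 + (-4 - 16 - 3*30))² = (82 + (-4 - 16 - 90))² = (82 - 110)² = (-28)² = 784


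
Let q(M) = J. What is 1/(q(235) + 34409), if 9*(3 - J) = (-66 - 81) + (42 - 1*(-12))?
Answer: 3/103267 ≈ 2.9051e-5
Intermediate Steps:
J = 40/3 (J = 3 - ((-66 - 81) + (42 - 1*(-12)))/9 = 3 - (-147 + (42 + 12))/9 = 3 - (-147 + 54)/9 = 3 - ⅑*(-93) = 3 + 31/3 = 40/3 ≈ 13.333)
q(M) = 40/3
1/(q(235) + 34409) = 1/(40/3 + 34409) = 1/(103267/3) = 3/103267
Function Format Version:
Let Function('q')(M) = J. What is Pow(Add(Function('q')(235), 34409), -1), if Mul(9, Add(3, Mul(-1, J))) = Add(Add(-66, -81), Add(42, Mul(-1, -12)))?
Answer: Rational(3, 103267) ≈ 2.9051e-5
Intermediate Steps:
J = Rational(40, 3) (J = Add(3, Mul(Rational(-1, 9), Add(Add(-66, -81), Add(42, Mul(-1, -12))))) = Add(3, Mul(Rational(-1, 9), Add(-147, Add(42, 12)))) = Add(3, Mul(Rational(-1, 9), Add(-147, 54))) = Add(3, Mul(Rational(-1, 9), -93)) = Add(3, Rational(31, 3)) = Rational(40, 3) ≈ 13.333)
Function('q')(M) = Rational(40, 3)
Pow(Add(Function('q')(235), 34409), -1) = Pow(Add(Rational(40, 3), 34409), -1) = Pow(Rational(103267, 3), -1) = Rational(3, 103267)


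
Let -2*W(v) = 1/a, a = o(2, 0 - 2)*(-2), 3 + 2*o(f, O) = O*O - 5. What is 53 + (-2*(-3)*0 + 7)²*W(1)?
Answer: 375/8 ≈ 46.875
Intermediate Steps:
o(f, O) = -4 + O²/2 (o(f, O) = -3/2 + (O*O - 5)/2 = -3/2 + (O² - 5)/2 = -3/2 + (-5 + O²)/2 = -3/2 + (-5/2 + O²/2) = -4 + O²/2)
a = 4 (a = (-4 + (0 - 2)²/2)*(-2) = (-4 + (½)*(-2)²)*(-2) = (-4 + (½)*4)*(-2) = (-4 + 2)*(-2) = -2*(-2) = 4)
W(v) = -⅛ (W(v) = -½/4 = -½*¼ = -⅛)
53 + (-2*(-3)*0 + 7)²*W(1) = 53 + (-2*(-3)*0 + 7)²*(-⅛) = 53 + (6*0 + 7)²*(-⅛) = 53 + (0 + 7)²*(-⅛) = 53 + 7²*(-⅛) = 53 + 49*(-⅛) = 53 - 49/8 = 375/8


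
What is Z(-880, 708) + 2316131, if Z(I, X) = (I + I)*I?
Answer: 3864931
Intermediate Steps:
Z(I, X) = 2*I**2 (Z(I, X) = (2*I)*I = 2*I**2)
Z(-880, 708) + 2316131 = 2*(-880)**2 + 2316131 = 2*774400 + 2316131 = 1548800 + 2316131 = 3864931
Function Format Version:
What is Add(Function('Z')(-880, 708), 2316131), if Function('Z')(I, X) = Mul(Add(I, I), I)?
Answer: 3864931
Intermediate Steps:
Function('Z')(I, X) = Mul(2, Pow(I, 2)) (Function('Z')(I, X) = Mul(Mul(2, I), I) = Mul(2, Pow(I, 2)))
Add(Function('Z')(-880, 708), 2316131) = Add(Mul(2, Pow(-880, 2)), 2316131) = Add(Mul(2, 774400), 2316131) = Add(1548800, 2316131) = 3864931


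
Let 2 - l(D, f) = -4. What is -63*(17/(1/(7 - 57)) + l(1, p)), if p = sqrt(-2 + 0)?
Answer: 53172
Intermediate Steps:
p = I*sqrt(2) (p = sqrt(-2) = I*sqrt(2) ≈ 1.4142*I)
l(D, f) = 6 (l(D, f) = 2 - 1*(-4) = 2 + 4 = 6)
-63*(17/(1/(7 - 57)) + l(1, p)) = -63*(17/(1/(7 - 57)) + 6) = -63*(17/(1/(-50)) + 6) = -63*(17/(-1/50) + 6) = -63*(17*(-50) + 6) = -63*(-850 + 6) = -63*(-844) = 53172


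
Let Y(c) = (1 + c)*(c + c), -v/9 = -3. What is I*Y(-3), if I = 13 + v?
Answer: 480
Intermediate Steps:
v = 27 (v = -9*(-3) = 27)
Y(c) = 2*c*(1 + c) (Y(c) = (1 + c)*(2*c) = 2*c*(1 + c))
I = 40 (I = 13 + 27 = 40)
I*Y(-3) = 40*(2*(-3)*(1 - 3)) = 40*(2*(-3)*(-2)) = 40*12 = 480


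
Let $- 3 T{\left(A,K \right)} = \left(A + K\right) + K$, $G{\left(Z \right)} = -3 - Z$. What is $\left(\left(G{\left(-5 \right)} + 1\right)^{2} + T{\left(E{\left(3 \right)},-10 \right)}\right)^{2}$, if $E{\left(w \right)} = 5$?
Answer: $196$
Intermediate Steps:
$T{\left(A,K \right)} = - \frac{2 K}{3} - \frac{A}{3}$ ($T{\left(A,K \right)} = - \frac{\left(A + K\right) + K}{3} = - \frac{A + 2 K}{3} = - \frac{2 K}{3} - \frac{A}{3}$)
$\left(\left(G{\left(-5 \right)} + 1\right)^{2} + T{\left(E{\left(3 \right)},-10 \right)}\right)^{2} = \left(\left(\left(-3 - -5\right) + 1\right)^{2} - -5\right)^{2} = \left(\left(\left(-3 + 5\right) + 1\right)^{2} + \left(\frac{20}{3} - \frac{5}{3}\right)\right)^{2} = \left(\left(2 + 1\right)^{2} + 5\right)^{2} = \left(3^{2} + 5\right)^{2} = \left(9 + 5\right)^{2} = 14^{2} = 196$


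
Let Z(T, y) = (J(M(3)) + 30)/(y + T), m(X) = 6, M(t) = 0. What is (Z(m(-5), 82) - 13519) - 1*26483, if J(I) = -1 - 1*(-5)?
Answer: -1760071/44 ≈ -40002.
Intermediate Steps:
J(I) = 4 (J(I) = -1 + 5 = 4)
Z(T, y) = 34/(T + y) (Z(T, y) = (4 + 30)/(y + T) = 34/(T + y))
(Z(m(-5), 82) - 13519) - 1*26483 = (34/(6 + 82) - 13519) - 1*26483 = (34/88 - 13519) - 26483 = (34*(1/88) - 13519) - 26483 = (17/44 - 13519) - 26483 = -594819/44 - 26483 = -1760071/44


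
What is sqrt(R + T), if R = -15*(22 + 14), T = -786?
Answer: I*sqrt(1326) ≈ 36.414*I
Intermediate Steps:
R = -540 (R = -15*36 = -540)
sqrt(R + T) = sqrt(-540 - 786) = sqrt(-1326) = I*sqrt(1326)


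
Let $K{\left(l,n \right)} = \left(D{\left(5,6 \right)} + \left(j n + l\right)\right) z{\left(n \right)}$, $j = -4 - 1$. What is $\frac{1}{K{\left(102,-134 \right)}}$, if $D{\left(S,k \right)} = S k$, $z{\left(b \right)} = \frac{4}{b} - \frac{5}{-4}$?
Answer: $\frac{134}{131127} \approx 0.0010219$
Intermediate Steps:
$z{\left(b \right)} = \frac{5}{4} + \frac{4}{b}$ ($z{\left(b \right)} = \frac{4}{b} - - \frac{5}{4} = \frac{4}{b} + \frac{5}{4} = \frac{5}{4} + \frac{4}{b}$)
$j = -5$ ($j = -4 - 1 = -5$)
$K{\left(l,n \right)} = \left(\frac{5}{4} + \frac{4}{n}\right) \left(30 + l - 5 n\right)$ ($K{\left(l,n \right)} = \left(5 \cdot 6 + \left(- 5 n + l\right)\right) \left(\frac{5}{4} + \frac{4}{n}\right) = \left(30 + \left(l - 5 n\right)\right) \left(\frac{5}{4} + \frac{4}{n}\right) = \left(30 + l - 5 n\right) \left(\frac{5}{4} + \frac{4}{n}\right) = \left(\frac{5}{4} + \frac{4}{n}\right) \left(30 + l - 5 n\right)$)
$\frac{1}{K{\left(102,-134 \right)}} = \frac{1}{\frac{1}{4} \frac{1}{-134} \left(16 + 5 \left(-134\right)\right) \left(30 + 102 - -670\right)} = \frac{1}{\frac{1}{4} \left(- \frac{1}{134}\right) \left(16 - 670\right) \left(30 + 102 + 670\right)} = \frac{1}{\frac{1}{4} \left(- \frac{1}{134}\right) \left(-654\right) 802} = \frac{1}{\frac{131127}{134}} = \frac{134}{131127}$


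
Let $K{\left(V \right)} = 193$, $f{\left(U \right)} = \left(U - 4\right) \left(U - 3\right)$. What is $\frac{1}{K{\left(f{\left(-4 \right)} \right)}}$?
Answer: $\frac{1}{193} \approx 0.0051813$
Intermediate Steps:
$f{\left(U \right)} = \left(-4 + U\right) \left(-3 + U\right)$
$\frac{1}{K{\left(f{\left(-4 \right)} \right)}} = \frac{1}{193}$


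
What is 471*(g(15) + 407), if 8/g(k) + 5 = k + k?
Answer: 4796193/25 ≈ 1.9185e+5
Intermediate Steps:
g(k) = 8/(-5 + 2*k) (g(k) = 8/(-5 + (k + k)) = 8/(-5 + 2*k))
471*(g(15) + 407) = 471*(8/(-5 + 2*15) + 407) = 471*(8/(-5 + 30) + 407) = 471*(8/25 + 407) = 471*(10183/25) = 4796193/25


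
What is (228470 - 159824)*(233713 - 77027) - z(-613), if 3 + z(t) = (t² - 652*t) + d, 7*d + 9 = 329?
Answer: 75285641678/7 ≈ 1.0755e+10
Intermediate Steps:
d = 320/7 (d = -9/7 + (⅐)*329 = -9/7 + 47 = 320/7 ≈ 45.714)
z(t) = 299/7 + t² - 652*t (z(t) = -3 + ((t² - 652*t) + 320/7) = -3 + (320/7 + t² - 652*t) = 299/7 + t² - 652*t)
(228470 - 159824)*(233713 - 77027) - z(-613) = (228470 - 159824)*(233713 - 77027) - (299/7 + (-613)² - 652*(-613)) = 68646*156686 - (299/7 + 375769 + 399676) = 10755867156 - 1*5428414/7 = 10755867156 - 5428414/7 = 75285641678/7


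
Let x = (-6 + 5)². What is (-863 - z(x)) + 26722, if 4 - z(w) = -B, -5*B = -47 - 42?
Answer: 129186/5 ≈ 25837.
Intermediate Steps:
x = 1 (x = (-1)² = 1)
B = 89/5 (B = -(-47 - 42)/5 = -⅕*(-89) = 89/5 ≈ 17.800)
z(w) = 109/5 (z(w) = 4 - (-1)*89/5 = 4 - 1*(-89/5) = 4 + 89/5 = 109/5)
(-863 - z(x)) + 26722 = (-863 - 1*109/5) + 26722 = (-863 - 109/5) + 26722 = -4424/5 + 26722 = 129186/5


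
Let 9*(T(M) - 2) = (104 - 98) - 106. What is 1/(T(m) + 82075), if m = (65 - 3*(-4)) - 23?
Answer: 9/738593 ≈ 1.2185e-5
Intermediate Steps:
m = 54 (m = (65 + 12) - 23 = 77 - 23 = 54)
T(M) = -82/9 (T(M) = 2 + ((104 - 98) - 106)/9 = 2 + (6 - 106)/9 = 2 + (⅑)*(-100) = 2 - 100/9 = -82/9)
1/(T(m) + 82075) = 1/(-82/9 + 82075) = 1/(738593/9) = 9/738593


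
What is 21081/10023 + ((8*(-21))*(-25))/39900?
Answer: 140195/63479 ≈ 2.2085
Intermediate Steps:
21081/10023 + ((8*(-21))*(-25))/39900 = 21081*(1/10023) - 168*(-25)*(1/39900) = 7027/3341 + 4200*(1/39900) = 7027/3341 + 2/19 = 140195/63479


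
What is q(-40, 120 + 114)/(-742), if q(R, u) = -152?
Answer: 76/371 ≈ 0.20485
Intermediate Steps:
q(-40, 120 + 114)/(-742) = -152/(-742) = -152*(-1/742) = 76/371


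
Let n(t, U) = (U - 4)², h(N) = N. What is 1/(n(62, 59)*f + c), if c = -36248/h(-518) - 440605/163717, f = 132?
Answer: 42402703/16934252398113 ≈ 2.5040e-6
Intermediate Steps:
n(t, U) = (-4 + U)²
c = 2853090213/42402703 (c = -36248/(-518) - 440605/163717 = -36248*(-1/518) - 440605*1/163717 = 18124/259 - 440605/163717 = 2853090213/42402703 ≈ 67.286)
1/(n(62, 59)*f + c) = 1/((-4 + 59)²*132 + 2853090213/42402703) = 1/(55²*132 + 2853090213/42402703) = 1/(3025*132 + 2853090213/42402703) = 1/(399300 + 2853090213/42402703) = 1/(16934252398113/42402703) = 42402703/16934252398113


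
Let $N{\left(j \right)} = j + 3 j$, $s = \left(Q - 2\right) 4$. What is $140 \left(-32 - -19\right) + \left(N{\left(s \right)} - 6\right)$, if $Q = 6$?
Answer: $-1762$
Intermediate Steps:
$s = 16$ ($s = \left(6 - 2\right) 4 = 4 \cdot 4 = 16$)
$N{\left(j \right)} = 4 j$
$140 \left(-32 - -19\right) + \left(N{\left(s \right)} - 6\right) = 140 \left(-32 - -19\right) + \left(4 \cdot 16 - 6\right) = 140 \left(-32 + 19\right) + \left(64 - 6\right) = 140 \left(-13\right) + 58 = -1820 + 58 = -1762$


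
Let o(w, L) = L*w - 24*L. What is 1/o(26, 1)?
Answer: 1/2 ≈ 0.50000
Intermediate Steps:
o(w, L) = -24*L + L*w
1/o(26, 1) = 1/(1*(-24 + 26)) = 1/(1*2) = 1/2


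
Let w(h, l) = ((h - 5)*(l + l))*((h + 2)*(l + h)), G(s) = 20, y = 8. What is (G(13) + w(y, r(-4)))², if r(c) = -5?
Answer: 774400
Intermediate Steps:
w(h, l) = 2*l*(-5 + h)*(2 + h)*(h + l) (w(h, l) = ((-5 + h)*(2*l))*((2 + h)*(h + l)) = (2*l*(-5 + h))*((2 + h)*(h + l)) = 2*l*(-5 + h)*(2 + h)*(h + l))
(G(13) + w(y, r(-4)))² = (20 + 2*(-5)*(8³ - 10*8 - 10*(-5) - 3*8² - 5*8² - 3*8*(-5)))² = (20 + 2*(-5)*(512 - 80 + 50 - 3*64 - 5*64 + 120))² = (20 + 2*(-5)*(512 - 80 + 50 - 192 - 320 + 120))² = (20 + 2*(-5)*90)² = (20 - 900)² = (-880)² = 774400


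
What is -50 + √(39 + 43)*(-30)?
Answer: -50 - 30*√82 ≈ -321.66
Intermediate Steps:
-50 + √(39 + 43)*(-30) = -50 + √82*(-30) = -50 - 30*√82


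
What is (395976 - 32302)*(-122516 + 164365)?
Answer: 15219393226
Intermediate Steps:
(395976 - 32302)*(-122516 + 164365) = 363674*41849 = 15219393226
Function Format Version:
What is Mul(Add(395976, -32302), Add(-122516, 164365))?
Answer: 15219393226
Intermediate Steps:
Mul(Add(395976, -32302), Add(-122516, 164365)) = Mul(363674, 41849) = 15219393226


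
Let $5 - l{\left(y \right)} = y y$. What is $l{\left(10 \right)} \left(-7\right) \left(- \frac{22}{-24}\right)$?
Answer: $\frac{7315}{12} \approx 609.58$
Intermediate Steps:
$l{\left(y \right)} = 5 - y^{2}$ ($l{\left(y \right)} = 5 - y y = 5 - y^{2}$)
$l{\left(10 \right)} \left(-7\right) \left(- \frac{22}{-24}\right) = \left(5 - 10^{2}\right) \left(-7\right) \left(- \frac{22}{-24}\right) = \left(5 - 100\right) \left(-7\right) \left(\left(-22\right) \left(- \frac{1}{24}\right)\right) = \left(5 - 100\right) \left(-7\right) \frac{11}{12} = \left(-95\right) \left(-7\right) \frac{11}{12} = 665 \cdot \frac{11}{12} = \frac{7315}{12}$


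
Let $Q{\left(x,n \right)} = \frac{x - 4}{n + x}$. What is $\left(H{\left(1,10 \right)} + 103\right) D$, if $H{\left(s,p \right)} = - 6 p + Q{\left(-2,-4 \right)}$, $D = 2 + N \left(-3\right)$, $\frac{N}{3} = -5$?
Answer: $2068$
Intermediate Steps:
$Q{\left(x,n \right)} = \frac{-4 + x}{n + x}$
$N = -15$ ($N = 3 \left(-5\right) = -15$)
$D = 47$ ($D = 2 - -45 = 2 + 45 = 47$)
$H{\left(s,p \right)} = 1 - 6 p$ ($H{\left(s,p \right)} = - 6 p + \frac{-4 - 2}{-4 - 2} = - 6 p + \frac{1}{-6} \left(-6\right) = - 6 p - -1 = - 6 p + 1 = 1 - 6 p$)
$\left(H{\left(1,10 \right)} + 103\right) D = \left(\left(1 - 60\right) + 103\right) 47 = \left(-59 + 103\right) 47 = 44 \cdot 47 = 2068$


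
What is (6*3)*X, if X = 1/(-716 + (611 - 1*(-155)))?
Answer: 9/25 ≈ 0.36000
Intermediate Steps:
X = 1/50 (X = 1/(-716 + (611 + 155)) = 1/(-716 + 766) = 1/50 ≈ 0.020000)
(6*3)*X = (6*3)*(1/50) = 18*(1/50) = 9/25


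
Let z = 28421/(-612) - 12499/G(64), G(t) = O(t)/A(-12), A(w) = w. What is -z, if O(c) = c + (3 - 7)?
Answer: -7507283/3060 ≈ -2453.4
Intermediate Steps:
O(c) = -4 + c (O(c) = c - 4 = -4 + c)
G(t) = ⅓ - t/12 (G(t) = (-4 + t)/(-12) = (-4 + t)*(-1/12) = ⅓ - t/12)
z = 7507283/3060 (z = 28421/(-612) - 12499/(⅓ - 1/12*64) = 28421*(-1/612) - 12499/(⅓ - 16/3) = -28421/612 - 12499/(-5) = -28421/612 - 12499*(-⅕) = -28421/612 + 12499/5 = 7507283/3060 ≈ 2453.4)
-z = -1*7507283/3060 = -7507283/3060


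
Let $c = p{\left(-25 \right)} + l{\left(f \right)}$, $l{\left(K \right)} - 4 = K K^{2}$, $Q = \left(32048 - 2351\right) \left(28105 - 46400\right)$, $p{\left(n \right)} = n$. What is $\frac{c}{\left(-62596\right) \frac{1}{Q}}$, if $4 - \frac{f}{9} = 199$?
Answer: $- \frac{734203356427043010}{15649} \approx -4.6917 \cdot 10^{13}$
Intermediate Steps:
$f = -1755$ ($f = 36 - 1791 = -1755$)
$Q = -543306615$ ($Q = 29697 \left(-18295\right) = -543306615$)
$l{\left(K \right)} = 4 + K^{3}$ ($l{\left(K \right)} = 4 + K K^{2} = 4 + K^{3}$)
$c = -5405443896$ ($c = -25 + \left(4 + \left(-1755\right)^{3}\right) = -25 + \left(4 - 5405443875\right) = -25 - 5405443871 = -5405443896$)
$\frac{c}{\left(-62596\right) \frac{1}{Q}} = - \frac{5405443896}{\left(-62596\right) \frac{1}{-543306615}} = - \frac{5405443896}{\left(-62596\right) \left(- \frac{1}{543306615}\right)} = - \frac{5405443896}{\frac{62596}{543306615}} = \left(-5405443896\right) \frac{543306615}{62596} = - \frac{734203356427043010}{15649}$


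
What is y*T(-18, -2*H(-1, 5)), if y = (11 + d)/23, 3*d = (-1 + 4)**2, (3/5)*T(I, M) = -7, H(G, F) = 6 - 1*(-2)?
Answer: -490/69 ≈ -7.1014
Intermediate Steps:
H(G, F) = 8 (H(G, F) = 6 + 2 = 8)
T(I, M) = -35/3 (T(I, M) = (5/3)*(-7) = -35/3)
d = 3 (d = (-1 + 4)**2/3 = (1/3)*3**2 = (1/3)*9 = 3)
y = 14/23 (y = (11 + 3)/23 = 14*(1/23) = 14/23 ≈ 0.60870)
y*T(-18, -2*H(-1, 5)) = (14/23)*(-35/3) = -490/69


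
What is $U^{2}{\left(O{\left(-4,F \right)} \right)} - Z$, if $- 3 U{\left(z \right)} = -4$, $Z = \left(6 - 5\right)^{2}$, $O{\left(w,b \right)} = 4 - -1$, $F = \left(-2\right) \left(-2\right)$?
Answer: $\frac{7}{9} \approx 0.77778$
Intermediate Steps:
$F = 4$
$O{\left(w,b \right)} = 5$ ($O{\left(w,b \right)} = 4 + 1 = 5$)
$Z = 1$ ($Z = \left(6 - 5\right)^{2} = 1^{2} = 1$)
$U{\left(z \right)} = \frac{4}{3}$ ($U{\left(z \right)} = \left(- \frac{1}{3}\right) \left(-4\right) = \frac{4}{3}$)
$U^{2}{\left(O{\left(-4,F \right)} \right)} - Z = \left(\frac{4}{3}\right)^{2} - 1 = \frac{16}{9} - 1 = \frac{7}{9}$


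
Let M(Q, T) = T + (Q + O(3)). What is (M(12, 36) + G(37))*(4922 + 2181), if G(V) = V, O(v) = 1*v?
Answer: 625064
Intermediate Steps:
O(v) = v
M(Q, T) = 3 + Q + T (M(Q, T) = T + (Q + 3) = T + (3 + Q) = 3 + Q + T)
(M(12, 36) + G(37))*(4922 + 2181) = ((3 + 12 + 36) + 37)*(4922 + 2181) = (51 + 37)*7103 = 88*7103 = 625064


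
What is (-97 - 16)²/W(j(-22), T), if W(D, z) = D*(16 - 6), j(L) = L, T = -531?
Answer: -12769/220 ≈ -58.041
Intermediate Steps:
W(D, z) = 10*D (W(D, z) = D*10 = 10*D)
(-97 - 16)²/W(j(-22), T) = (-97 - 16)²/((10*(-22))) = (-113)²/(-220) = 12769*(-1/220) = -12769/220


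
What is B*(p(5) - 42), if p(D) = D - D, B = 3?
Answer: -126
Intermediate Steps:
p(D) = 0
B*(p(5) - 42) = 3*(0 - 42) = 3*(-42) = -126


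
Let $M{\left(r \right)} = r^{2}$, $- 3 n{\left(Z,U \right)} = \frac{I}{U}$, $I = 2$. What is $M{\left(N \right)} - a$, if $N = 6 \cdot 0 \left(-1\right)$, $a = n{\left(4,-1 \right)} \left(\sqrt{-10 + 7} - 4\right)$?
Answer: $\frac{8}{3} - \frac{2 i \sqrt{3}}{3} \approx 2.6667 - 1.1547 i$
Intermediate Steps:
$n{\left(Z,U \right)} = - \frac{2}{3 U}$ ($n{\left(Z,U \right)} = - \frac{2 \frac{1}{U}}{3} = - \frac{2}{3 U}$)
$a = - \frac{8}{3} + \frac{2 i \sqrt{3}}{3}$ ($a = - \frac{2}{3 \left(-1\right)} \left(\sqrt{-10 + 7} - 4\right) = \left(- \frac{2}{3}\right) \left(-1\right) \left(\sqrt{-3} - 4\right) = \frac{2 \left(i \sqrt{3} - 4\right)}{3} = \frac{2 \left(-4 + i \sqrt{3}\right)}{3} = - \frac{8}{3} + \frac{2 i \sqrt{3}}{3} \approx -2.6667 + 1.1547 i$)
$N = 0$ ($N = 0 \left(-1\right) = 0$)
$M{\left(N \right)} - a = 0^{2} - \left(- \frac{8}{3} + \frac{2 i \sqrt{3}}{3}\right) = 0 + \left(\frac{8}{3} - \frac{2 i \sqrt{3}}{3}\right) = \frac{8}{3} - \frac{2 i \sqrt{3}}{3}$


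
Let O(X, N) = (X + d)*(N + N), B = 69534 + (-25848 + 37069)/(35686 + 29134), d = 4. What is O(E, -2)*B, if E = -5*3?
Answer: 7082750873/2315 ≈ 3.0595e+6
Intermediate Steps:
E = -15
B = 643886443/9260 (B = 69534 + 11221/64820 = 69534 + 11221*(1/64820) = 69534 + 1603/9260 = 643886443/9260 ≈ 69534.)
O(X, N) = 2*N*(4 + X) (O(X, N) = (X + 4)*(N + N) = (4 + X)*(2*N) = 2*N*(4 + X))
O(E, -2)*B = (2*(-2)*(4 - 15))*(643886443/9260) = (2*(-2)*(-11))*(643886443/9260) = 44*(643886443/9260) = 7082750873/2315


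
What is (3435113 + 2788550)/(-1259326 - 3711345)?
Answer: -6223663/4970671 ≈ -1.2521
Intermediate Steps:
(3435113 + 2788550)/(-1259326 - 3711345) = 6223663/(-4970671) = 6223663*(-1/4970671) = -6223663/4970671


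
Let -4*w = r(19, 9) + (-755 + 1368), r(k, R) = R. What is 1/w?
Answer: -2/311 ≈ -0.0064309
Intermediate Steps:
w = -311/2 (w = -(9 + (-755 + 1368))/4 = -(9 + 613)/4 = -1/4*622 = -311/2 ≈ -155.50)
1/w = 1/(-311/2) = -2/311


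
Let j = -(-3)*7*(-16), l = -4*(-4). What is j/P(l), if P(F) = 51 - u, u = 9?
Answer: -8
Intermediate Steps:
l = 16
P(F) = 42 (P(F) = 51 - 1*9 = 51 - 9 = 42)
j = -336 (j = -3*(-7)*(-16) = 21*(-16) = -336)
j/P(l) = -336/42 = -336*1/42 = -8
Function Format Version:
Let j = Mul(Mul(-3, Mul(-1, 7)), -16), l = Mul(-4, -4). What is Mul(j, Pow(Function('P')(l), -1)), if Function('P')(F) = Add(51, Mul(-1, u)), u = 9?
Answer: -8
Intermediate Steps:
l = 16
Function('P')(F) = 42 (Function('P')(F) = Add(51, Mul(-1, 9)) = Add(51, -9) = 42)
j = -336 (j = Mul(Mul(-3, -7), -16) = Mul(21, -16) = -336)
Mul(j, Pow(Function('P')(l), -1)) = Mul(-336, Pow(42, -1)) = Mul(-336, Rational(1, 42)) = -8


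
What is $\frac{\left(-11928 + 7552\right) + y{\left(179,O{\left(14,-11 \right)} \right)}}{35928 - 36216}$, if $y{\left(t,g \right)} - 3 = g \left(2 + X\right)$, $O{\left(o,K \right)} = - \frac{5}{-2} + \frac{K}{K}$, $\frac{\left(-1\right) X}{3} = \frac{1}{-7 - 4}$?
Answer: $\frac{96031}{6336} \approx 15.156$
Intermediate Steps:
$X = \frac{3}{11}$ ($X = - \frac{3}{-7 - 4} = - \frac{3}{-11} = \left(-3\right) \left(- \frac{1}{11}\right) = \frac{3}{11} \approx 0.27273$)
$O{\left(o,K \right)} = \frac{7}{2}$ ($O{\left(o,K \right)} = \left(-5\right) \left(- \frac{1}{2}\right) + 1 = \frac{5}{2} + 1 = \frac{7}{2}$)
$y{\left(t,g \right)} = 3 + \frac{25 g}{11}$ ($y{\left(t,g \right)} = 3 + g \left(2 + \frac{3}{11}\right) = 3 + g \frac{25}{11} = 3 + \frac{25 g}{11}$)
$\frac{\left(-11928 + 7552\right) + y{\left(179,O{\left(14,-11 \right)} \right)}}{35928 - 36216} = \frac{\left(-11928 + 7552\right) + \left(3 + \frac{25}{11} \cdot \frac{7}{2}\right)}{35928 - 36216} = \frac{-4376 + \left(3 + \frac{175}{22}\right)}{-288} = \left(-4376 + \frac{241}{22}\right) \left(- \frac{1}{288}\right) = \left(- \frac{96031}{22}\right) \left(- \frac{1}{288}\right) = \frac{96031}{6336}$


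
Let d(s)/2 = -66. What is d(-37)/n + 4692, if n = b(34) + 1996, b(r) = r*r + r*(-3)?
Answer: 7155234/1525 ≈ 4692.0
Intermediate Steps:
d(s) = -132 (d(s) = 2*(-66) = -132)
b(r) = r**2 - 3*r
n = 3050 (n = 34*(-3 + 34) + 1996 = 34*31 + 1996 = 1054 + 1996 = 3050)
d(-37)/n + 4692 = -132/3050 + 4692 = -132*1/3050 + 4692 = -66/1525 + 4692 = 7155234/1525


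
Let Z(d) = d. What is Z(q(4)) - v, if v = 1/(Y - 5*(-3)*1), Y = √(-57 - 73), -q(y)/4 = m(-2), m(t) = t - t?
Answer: I/(√130 - 15*I) ≈ -0.042253 + 0.032118*I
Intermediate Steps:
m(t) = 0
q(y) = 0 (q(y) = -4*0 = 0)
Y = I*√130 (Y = √(-130) = I*√130 ≈ 11.402*I)
v = 1/(15 + I*√130) (v = 1/(I*√130 - 5*(-3)*1) = 1/(I*√130 + 15*1) = 1/(I*√130 + 15) = 1/(15 + I*√130) ≈ 0.042253 - 0.032118*I)
Z(q(4)) - v = 0 - (3/71 - I*√130/355) = 0 + (-3/71 + I*√130/355) = -3/71 + I*√130/355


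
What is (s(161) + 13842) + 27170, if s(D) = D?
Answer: 41173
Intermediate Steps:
(s(161) + 13842) + 27170 = (161 + 13842) + 27170 = 14003 + 27170 = 41173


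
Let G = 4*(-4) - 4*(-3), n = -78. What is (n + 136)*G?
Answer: -232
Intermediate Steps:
G = -4 (G = -16 + 12 = -4)
(n + 136)*G = (-78 + 136)*(-4) = 58*(-4) = -232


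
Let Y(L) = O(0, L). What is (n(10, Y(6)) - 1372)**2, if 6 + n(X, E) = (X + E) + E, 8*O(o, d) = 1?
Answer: 29931841/16 ≈ 1.8707e+6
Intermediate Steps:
O(o, d) = 1/8 (O(o, d) = (1/8)*1 = 1/8)
Y(L) = 1/8
n(X, E) = -6 + X + 2*E (n(X, E) = -6 + ((X + E) + E) = -6 + ((E + X) + E) = -6 + (X + 2*E) = -6 + X + 2*E)
(n(10, Y(6)) - 1372)**2 = ((-6 + 10 + 2*(1/8)) - 1372)**2 = ((-6 + 10 + 1/4) - 1372)**2 = (17/4 - 1372)**2 = (-5471/4)**2 = 29931841/16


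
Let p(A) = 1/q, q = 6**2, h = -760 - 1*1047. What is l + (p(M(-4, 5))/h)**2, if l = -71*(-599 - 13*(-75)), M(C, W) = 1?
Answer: -112971137145983/4231762704 ≈ -26696.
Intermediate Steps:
h = -1807 (h = -760 - 1047 = -1807)
q = 36
p(A) = 1/36
l = -26696 (l = -71*(-599 + 975) = -71*376 = -26696)
l + (p(M(-4, 5))/h)**2 = -26696 + ((1/36)/(-1807))**2 = -26696 + ((1/36)*(-1/1807))**2 = -26696 + (-1/65052)**2 = -26696 + 1/4231762704 = -112971137145983/4231762704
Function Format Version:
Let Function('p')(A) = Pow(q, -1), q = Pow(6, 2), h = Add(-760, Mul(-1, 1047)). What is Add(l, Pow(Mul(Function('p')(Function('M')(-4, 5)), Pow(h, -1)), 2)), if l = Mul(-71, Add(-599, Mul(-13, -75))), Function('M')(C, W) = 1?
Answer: Rational(-112971137145983, 4231762704) ≈ -26696.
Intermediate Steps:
h = -1807 (h = Add(-760, -1047) = -1807)
q = 36
Function('p')(A) = Rational(1, 36) (Function('p')(A) = Pow(36, -1) = Rational(1, 36))
l = -26696 (l = Mul(-71, Add(-599, 975)) = Mul(-71, 376) = -26696)
Add(l, Pow(Mul(Function('p')(Function('M')(-4, 5)), Pow(h, -1)), 2)) = Add(-26696, Pow(Mul(Rational(1, 36), Pow(-1807, -1)), 2)) = Add(-26696, Pow(Mul(Rational(1, 36), Rational(-1, 1807)), 2)) = Add(-26696, Pow(Rational(-1, 65052), 2)) = Add(-26696, Rational(1, 4231762704)) = Rational(-112971137145983, 4231762704)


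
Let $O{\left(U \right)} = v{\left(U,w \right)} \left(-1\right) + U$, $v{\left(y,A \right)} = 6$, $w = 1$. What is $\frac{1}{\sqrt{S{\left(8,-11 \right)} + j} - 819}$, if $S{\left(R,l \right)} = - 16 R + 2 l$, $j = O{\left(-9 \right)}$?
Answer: $- \frac{273}{223642} - \frac{i \sqrt{165}}{670926} \approx -0.0012207 - 1.9146 \cdot 10^{-5} i$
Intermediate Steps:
$O{\left(U \right)} = -6 + U$ ($O{\left(U \right)} = 6 \left(-1\right) + U = -6 + U$)
$j = -15$ ($j = -6 - 9 = -15$)
$\frac{1}{\sqrt{S{\left(8,-11 \right)} + j} - 819} = \frac{1}{\sqrt{\left(\left(-16\right) 8 + 2 \left(-11\right)\right) - 15} - 819} = \frac{1}{\sqrt{\left(-128 - 22\right) - 15} - 819} = \frac{1}{\sqrt{-150 - 15} - 819} = \frac{1}{\sqrt{-165} - 819} = \frac{1}{i \sqrt{165} - 819} = \frac{1}{-819 + i \sqrt{165}}$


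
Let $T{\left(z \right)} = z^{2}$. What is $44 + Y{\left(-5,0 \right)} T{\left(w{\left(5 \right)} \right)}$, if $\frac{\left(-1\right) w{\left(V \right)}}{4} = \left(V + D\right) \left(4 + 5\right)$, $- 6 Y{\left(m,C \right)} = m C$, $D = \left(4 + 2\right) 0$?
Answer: $44$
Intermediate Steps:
$D = 0$ ($D = 6 \cdot 0 = 0$)
$Y{\left(m,C \right)} = - \frac{C m}{6}$ ($Y{\left(m,C \right)} = - \frac{m C}{6} = - \frac{C m}{6}$)
$w{\left(V \right)} = - 36 V$ ($w{\left(V \right)} = - 4 \left(V + 0\right) \left(4 + 5\right) = - 4 V 9 = - 4 \cdot 9 V = - 36 V$)
$44 + Y{\left(-5,0 \right)} T{\left(w{\left(5 \right)} \right)} = 44 + \left(- \frac{1}{6}\right) 0 \left(-5\right) \left(\left(-36\right) 5\right)^{2} = 44 + 0 \left(-180\right)^{2} = 44 + 0 \cdot 32400 = 44 + 0 = 44$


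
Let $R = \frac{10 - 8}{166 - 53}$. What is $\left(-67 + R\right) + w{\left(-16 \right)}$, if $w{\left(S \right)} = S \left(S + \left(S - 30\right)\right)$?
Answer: $\frac{104527}{113} \approx 925.02$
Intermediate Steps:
$w{\left(S \right)} = S \left(-30 + 2 S\right)$ ($w{\left(S \right)} = S \left(S + \left(S - 30\right)\right) = S \left(S + \left(-30 + S\right)\right) = S \left(-30 + 2 S\right)$)
$R = \frac{2}{113} \approx 0.017699$
$\left(-67 + R\right) + w{\left(-16 \right)} = \left(-67 + \frac{2}{113}\right) + 2 \left(-16\right) \left(-15 - 16\right) = - \frac{7569}{113} + 2 \left(-16\right) \left(-31\right) = - \frac{7569}{113} + 992 = \frac{104527}{113}$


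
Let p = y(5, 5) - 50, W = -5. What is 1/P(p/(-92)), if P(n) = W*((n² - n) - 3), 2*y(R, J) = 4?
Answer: 529/8595 ≈ 0.061547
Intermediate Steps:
y(R, J) = 2 (y(R, J) = (½)*4 = 2)
p = -48 (p = 2 - 50 = -48)
P(n) = 15 - 5*n² + 5*n (P(n) = -5*((n² - n) - 3) = -5*(-3 + n² - n) = 15 - 5*n² + 5*n)
1/P(p/(-92)) = 1/(15 - 5*(-48/(-92))² + 5*(-48/(-92))) = 1/(15 - 5*(-48*(-1/92))² + 5*(-48*(-1/92))) = 1/(15 - 5*(12/23)² + 5*(12/23)) = 1/(15 - 5*144/529 + 60/23) = 1/(15 - 720/529 + 60/23) = 1/(8595/529) = 529/8595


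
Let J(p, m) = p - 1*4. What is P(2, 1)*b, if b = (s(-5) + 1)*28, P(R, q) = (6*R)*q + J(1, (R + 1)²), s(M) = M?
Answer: -1008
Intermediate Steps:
J(p, m) = -4 + p (J(p, m) = p - 4 = -4 + p)
P(R, q) = -3 + 6*R*q (P(R, q) = (6*R)*q + (-4 + 1) = 6*R*q - 3 = -3 + 6*R*q)
b = -112 (b = (-5 + 1)*28 = -4*28 = -112)
P(2, 1)*b = (-3 + 6*2*1)*(-112) = (-3 + 12)*(-112) = 9*(-112) = -1008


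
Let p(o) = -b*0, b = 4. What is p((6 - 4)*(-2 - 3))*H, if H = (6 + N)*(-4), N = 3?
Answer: 0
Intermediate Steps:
H = -36 (H = (6 + 3)*(-4) = 9*(-4) = -36)
p(o) = 0 (p(o) = -1*4*0 = -4*0 = 0)
p((6 - 4)*(-2 - 3))*H = 0*(-36) = 0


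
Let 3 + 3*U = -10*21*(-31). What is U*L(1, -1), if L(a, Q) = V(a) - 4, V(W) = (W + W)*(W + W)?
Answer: 0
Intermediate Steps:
V(W) = 4*W² (V(W) = (2*W)*(2*W) = 4*W²)
U = 2169 (U = -1 + (-10*21*(-31))/3 = -1 + (-210*(-31))/3 = -1 + (⅓)*6510 = -1 + 2170 = 2169)
L(a, Q) = -4 + 4*a² (L(a, Q) = 4*a² - 4 = -4 + 4*a²)
U*L(1, -1) = 2169*(-4 + 4*1²) = 2169*(-4 + 4*1) = 2169*(-4 + 4) = 2169*0 = 0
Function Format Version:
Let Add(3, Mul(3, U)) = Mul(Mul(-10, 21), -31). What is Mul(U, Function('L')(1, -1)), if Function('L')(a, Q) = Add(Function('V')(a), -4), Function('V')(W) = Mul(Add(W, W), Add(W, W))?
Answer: 0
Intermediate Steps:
Function('V')(W) = Mul(4, Pow(W, 2)) (Function('V')(W) = Mul(Mul(2, W), Mul(2, W)) = Mul(4, Pow(W, 2)))
U = 2169 (U = Add(-1, Mul(Rational(1, 3), Mul(Mul(-10, 21), -31))) = Add(-1, Mul(Rational(1, 3), Mul(-210, -31))) = Add(-1, Mul(Rational(1, 3), 6510)) = Add(-1, 2170) = 2169)
Function('L')(a, Q) = Add(-4, Mul(4, Pow(a, 2))) (Function('L')(a, Q) = Add(Mul(4, Pow(a, 2)), -4) = Add(-4, Mul(4, Pow(a, 2))))
Mul(U, Function('L')(1, -1)) = Mul(2169, Add(-4, Mul(4, Pow(1, 2)))) = Mul(2169, Add(-4, Mul(4, 1))) = Mul(2169, Add(-4, 4)) = Mul(2169, 0) = 0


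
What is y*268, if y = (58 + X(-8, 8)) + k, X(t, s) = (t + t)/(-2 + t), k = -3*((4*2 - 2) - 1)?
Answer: 59764/5 ≈ 11953.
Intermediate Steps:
k = -15 (k = -3*((8 - 2) - 1) = -3*(6 - 1) = -3*5 = -15)
X(t, s) = 2*t/(-2 + t) (X(t, s) = (2*t)/(-2 + t) = 2*t/(-2 + t))
y = 223/5 (y = (58 + 2*(-8)/(-2 - 8)) - 15 = (58 + 2*(-8)/(-10)) - 15 = (58 + 2*(-8)*(-⅒)) - 15 = (58 + 8/5) - 15 = 298/5 - 15 = 223/5 ≈ 44.600)
y*268 = (223/5)*268 = 59764/5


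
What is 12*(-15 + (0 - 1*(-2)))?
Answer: -156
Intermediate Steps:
12*(-15 + (0 - 1*(-2))) = 12*(-15 + (0 + 2)) = 12*(-15 + 2) = 12*(-13) = -156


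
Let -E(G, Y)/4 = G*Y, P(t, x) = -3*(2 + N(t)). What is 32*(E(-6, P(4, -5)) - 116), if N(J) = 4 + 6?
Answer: -31360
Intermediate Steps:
N(J) = 10
P(t, x) = -36 (P(t, x) = -3*(2 + 10) = -3*12 = -36)
E(G, Y) = -4*G*Y
32*(E(-6, P(4, -5)) - 116) = 32*(-4*(-6)*(-36) - 116) = 32*(-864 - 116) = 32*(-980) = -31360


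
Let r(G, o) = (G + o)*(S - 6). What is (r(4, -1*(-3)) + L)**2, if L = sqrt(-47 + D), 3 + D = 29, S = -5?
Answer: (77 - I*sqrt(21))**2 ≈ 5908.0 - 705.72*I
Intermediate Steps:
D = 26 (D = -3 + 29 = 26)
r(G, o) = -11*G - 11*o (r(G, o) = (G + o)*(-5 - 6) = (G + o)*(-11) = -11*G - 11*o)
L = I*sqrt(21) (L = sqrt(-47 + 26) = sqrt(-21) = I*sqrt(21) ≈ 4.5826*I)
(r(4, -1*(-3)) + L)**2 = ((-11*4 - (-11)*(-3)) + I*sqrt(21))**2 = ((-44 - 11*3) + I*sqrt(21))**2 = ((-44 - 33) + I*sqrt(21))**2 = (-77 + I*sqrt(21))**2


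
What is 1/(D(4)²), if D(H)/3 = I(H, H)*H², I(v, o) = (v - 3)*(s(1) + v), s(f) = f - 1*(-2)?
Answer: 1/112896 ≈ 8.8577e-6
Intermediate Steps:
s(f) = 2 + f (s(f) = f + 2 = 2 + f)
I(v, o) = (-3 + v)*(3 + v) (I(v, o) = (v - 3)*((2 + 1) + v) = (-3 + v)*(3 + v))
D(H) = 3*H²*(-9 + H²) (D(H) = 3*((-9 + H²)*H²) = 3*(H²*(-9 + H²)) = 3*H²*(-9 + H²))
1/(D(4)²) = 1/((3*4²*(-9 + 4²))²) = 1/((3*16*(-9 + 16))²) = 1/((3*16*7)²) = 1/(336²) = 1/112896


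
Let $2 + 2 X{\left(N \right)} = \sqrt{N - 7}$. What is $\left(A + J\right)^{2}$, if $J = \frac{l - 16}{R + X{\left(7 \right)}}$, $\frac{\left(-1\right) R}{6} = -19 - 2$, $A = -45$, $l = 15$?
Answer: $\frac{31651876}{15625} \approx 2025.7$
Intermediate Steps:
$X{\left(N \right)} = -1 + \frac{\sqrt{-7 + N}}{2}$ ($X{\left(N \right)} = -1 + \frac{\sqrt{N - 7}}{2} = -1 + \frac{\sqrt{-7 + N}}{2}$)
$R = 126$ ($R = - 6 \left(-19 - 2\right) = \left(-6\right) \left(-21\right) = 126$)
$J = - \frac{1}{125}$ ($J = \frac{15 - 16}{126 - \left(1 - \frac{\sqrt{-7 + 7}}{2}\right)} = - \frac{1}{126 - \left(1 - \frac{\sqrt{0}}{2}\right)} = - \frac{1}{126 + \left(-1 + \frac{1}{2} \cdot 0\right)} = - \frac{1}{126 + \left(-1 + 0\right)} = - \frac{1}{126 - 1} = - \frac{1}{125} \approx -0.008$)
$\left(A + J\right)^{2} = \left(-45 - \frac{1}{125}\right)^{2} = \left(- \frac{5626}{125}\right)^{2} = \frac{31651876}{15625}$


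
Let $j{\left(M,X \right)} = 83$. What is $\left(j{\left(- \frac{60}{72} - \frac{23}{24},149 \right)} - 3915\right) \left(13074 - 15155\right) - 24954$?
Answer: $7949438$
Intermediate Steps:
$\left(j{\left(- \frac{60}{72} - \frac{23}{24},149 \right)} - 3915\right) \left(13074 - 15155\right) - 24954 = \left(83 - 3915\right) \left(13074 - 15155\right) - 24954 = \left(-3832\right) \left(-2081\right) - 24954 = 7974392 - 24954 = 7949438$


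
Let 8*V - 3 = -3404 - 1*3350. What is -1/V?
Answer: 8/6751 ≈ 0.0011850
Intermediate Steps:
V = -6751/8 (V = 3/8 + (-3404 - 1*3350)/8 = 3/8 + (-3404 - 3350)/8 = 3/8 + (⅛)*(-6754) = 3/8 - 3377/4 = -6751/8 ≈ -843.88)
-1/V = -1/(-6751/8) = -1*(-8/6751) = 8/6751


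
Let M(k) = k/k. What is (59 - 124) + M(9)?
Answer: -64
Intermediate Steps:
M(k) = 1
(59 - 124) + M(9) = (59 - 124) + 1 = -65 + 1 = -64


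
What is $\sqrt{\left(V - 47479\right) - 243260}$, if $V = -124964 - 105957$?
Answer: $2 i \sqrt{130415} \approx 722.26 i$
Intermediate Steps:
$V = -230921$
$\sqrt{\left(V - 47479\right) - 243260} = \sqrt{\left(-230921 - 47479\right) - 243260} = \sqrt{-278400 - 243260} = \sqrt{-521660} = 2 i \sqrt{130415}$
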